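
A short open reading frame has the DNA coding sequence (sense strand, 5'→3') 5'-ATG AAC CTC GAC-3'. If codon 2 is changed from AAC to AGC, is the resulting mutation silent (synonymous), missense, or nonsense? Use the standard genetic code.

missense

Position 5 falls in codon 2: AAC → Asn.
After the substitution the codon is AGC → Ser.
Asn ≠ Ser, so this is a missense mutation.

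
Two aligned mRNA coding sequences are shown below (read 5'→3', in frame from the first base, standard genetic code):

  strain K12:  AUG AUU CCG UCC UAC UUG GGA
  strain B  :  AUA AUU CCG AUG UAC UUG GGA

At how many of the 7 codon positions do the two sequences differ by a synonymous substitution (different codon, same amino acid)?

0

Codon 1: AUG Met / AUA Ile — nonsynonymous.
Codon 2: AUU Ile / AUU Ile — identical.
Codon 3: CCG Pro / CCG Pro — identical.
Codon 4: UCC Ser / AUG Met — nonsynonymous.
Codon 5: UAC Tyr / UAC Tyr — identical.
Codon 6: UUG Leu / UUG Leu — identical.
Codon 7: GGA Gly / GGA Gly — identical.
Synonymous differences: 0.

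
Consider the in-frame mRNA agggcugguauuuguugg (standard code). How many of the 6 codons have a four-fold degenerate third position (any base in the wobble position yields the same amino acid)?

Codon 1 AGG (Arg): third position 2-fold.
Codon 2 GCU (Ala): third position 4-fold.
Codon 3 GGU (Gly): third position 4-fold.
Codon 4 AUU (Ile): third position 3-fold.
Codon 5 UGU (Cys): third position 2-fold.
Codon 6 UGG (Trp): third position 1-fold.
Four-fold degenerate third positions: 2.

2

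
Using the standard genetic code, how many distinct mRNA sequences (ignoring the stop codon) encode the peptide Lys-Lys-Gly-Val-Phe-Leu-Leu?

Lys: 2 codons.
Lys: 2 codons.
Gly: 4 codons.
Val: 4 codons.
Phe: 2 codons.
Leu: 6 codons.
Leu: 6 codons.
2 × 2 × 4 × 4 × 2 × 6 × 6 = 4608.

4608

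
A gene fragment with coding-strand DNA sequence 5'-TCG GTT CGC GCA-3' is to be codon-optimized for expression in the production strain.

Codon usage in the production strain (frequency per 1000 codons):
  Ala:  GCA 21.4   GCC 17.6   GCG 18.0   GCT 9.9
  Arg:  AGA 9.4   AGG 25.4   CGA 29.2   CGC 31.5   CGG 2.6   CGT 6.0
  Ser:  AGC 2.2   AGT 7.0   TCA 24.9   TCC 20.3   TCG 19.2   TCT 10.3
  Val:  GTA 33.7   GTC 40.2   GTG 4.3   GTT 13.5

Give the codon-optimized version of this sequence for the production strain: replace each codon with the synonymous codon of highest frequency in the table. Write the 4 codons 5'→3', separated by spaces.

TCA GTC CGC GCA

Codon 1 (Ser): best is TCA at 24.9.
Codon 2 (Val): best is GTC at 40.2.
Codon 3 (Arg): best is CGC at 31.5.
Codon 4 (Ala): best is GCA at 21.4.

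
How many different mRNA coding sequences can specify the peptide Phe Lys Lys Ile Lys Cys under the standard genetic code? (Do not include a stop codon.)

96

Phe: 2 codons.
Lys: 2 codons.
Lys: 2 codons.
Ile: 3 codons.
Lys: 2 codons.
Cys: 2 codons.
2 × 2 × 2 × 3 × 2 × 2 = 96.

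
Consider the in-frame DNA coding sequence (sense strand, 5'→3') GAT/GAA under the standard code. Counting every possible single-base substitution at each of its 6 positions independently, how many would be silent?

2

Codon 1 (GAT, Asp): 1 synonymous substitution.
Codon 2 (GAA, Glu): 1 synonymous substitution.
Total: 1 + 1 = 2.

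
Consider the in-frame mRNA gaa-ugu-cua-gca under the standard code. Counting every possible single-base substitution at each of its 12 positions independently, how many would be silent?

9

Codon 1 (GAA, Glu): 1 synonymous substitution.
Codon 2 (UGU, Cys): 1 synonymous substitution.
Codon 3 (CUA, Leu): 4 synonymous substitutions.
Codon 4 (GCA, Ala): 3 synonymous substitutions.
Total: 1 + 1 + 4 + 3 = 9.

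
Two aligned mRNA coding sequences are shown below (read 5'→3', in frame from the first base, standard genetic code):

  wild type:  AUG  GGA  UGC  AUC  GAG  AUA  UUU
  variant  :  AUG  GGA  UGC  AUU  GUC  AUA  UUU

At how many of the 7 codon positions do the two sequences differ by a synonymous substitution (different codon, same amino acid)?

Codon 1: AUG Met / AUG Met — identical.
Codon 2: GGA Gly / GGA Gly — identical.
Codon 3: UGC Cys / UGC Cys — identical.
Codon 4: AUC Ile / AUU Ile — synonymous.
Codon 5: GAG Glu / GUC Val — nonsynonymous.
Codon 6: AUA Ile / AUA Ile — identical.
Codon 7: UUU Phe / UUU Phe — identical.
Synonymous differences: 1.

1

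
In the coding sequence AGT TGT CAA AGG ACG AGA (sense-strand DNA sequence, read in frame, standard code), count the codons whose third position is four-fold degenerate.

1

Codon 1 AGT (Ser): third position 2-fold.
Codon 2 TGT (Cys): third position 2-fold.
Codon 3 CAA (Gln): third position 2-fold.
Codon 4 AGG (Arg): third position 2-fold.
Codon 5 ACG (Thr): third position 4-fold.
Codon 6 AGA (Arg): third position 2-fold.
Four-fold degenerate third positions: 1.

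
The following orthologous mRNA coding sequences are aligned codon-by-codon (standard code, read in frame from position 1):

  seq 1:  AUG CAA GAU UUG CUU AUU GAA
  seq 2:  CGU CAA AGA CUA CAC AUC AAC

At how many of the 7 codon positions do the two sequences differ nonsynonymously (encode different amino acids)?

4

Codon 1: AUG Met / CGU Arg — nonsynonymous.
Codon 2: CAA Gln / CAA Gln — identical.
Codon 3: GAU Asp / AGA Arg — nonsynonymous.
Codon 4: UUG Leu / CUA Leu — synonymous.
Codon 5: CUU Leu / CAC His — nonsynonymous.
Codon 6: AUU Ile / AUC Ile — synonymous.
Codon 7: GAA Glu / AAC Asn — nonsynonymous.
Nonsynonymous differences: 4.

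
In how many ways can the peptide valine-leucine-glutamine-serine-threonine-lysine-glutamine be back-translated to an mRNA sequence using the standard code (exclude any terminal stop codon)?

Val: 4 codons.
Leu: 6 codons.
Gln: 2 codons.
Ser: 6 codons.
Thr: 4 codons.
Lys: 2 codons.
Gln: 2 codons.
4 × 6 × 2 × 6 × 4 × 2 × 2 = 4608.

4608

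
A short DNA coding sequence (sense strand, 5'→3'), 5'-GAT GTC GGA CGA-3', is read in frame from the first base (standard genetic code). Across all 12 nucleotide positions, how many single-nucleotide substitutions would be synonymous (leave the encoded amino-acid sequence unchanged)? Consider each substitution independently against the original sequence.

Codon 1 (GAT, Asp): 1 synonymous substitution.
Codon 2 (GTC, Val): 3 synonymous substitutions.
Codon 3 (GGA, Gly): 3 synonymous substitutions.
Codon 4 (CGA, Arg): 4 synonymous substitutions.
Total: 1 + 3 + 3 + 4 = 11.

11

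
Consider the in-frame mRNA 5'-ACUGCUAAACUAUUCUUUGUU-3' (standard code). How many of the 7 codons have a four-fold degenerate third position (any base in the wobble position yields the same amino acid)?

Codon 1 ACU (Thr): third position 4-fold.
Codon 2 GCU (Ala): third position 4-fold.
Codon 3 AAA (Lys): third position 2-fold.
Codon 4 CUA (Leu): third position 4-fold.
Codon 5 UUC (Phe): third position 2-fold.
Codon 6 UUU (Phe): third position 2-fold.
Codon 7 GUU (Val): third position 4-fold.
Four-fold degenerate third positions: 4.

4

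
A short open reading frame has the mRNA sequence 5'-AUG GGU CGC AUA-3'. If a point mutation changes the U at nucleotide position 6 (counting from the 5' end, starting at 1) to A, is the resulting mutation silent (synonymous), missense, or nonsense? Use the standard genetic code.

Position 6 falls in codon 2: GGU → Gly.
After the substitution the codon is GGA → Gly.
Both encode Gly, so the change is synonymous.

silent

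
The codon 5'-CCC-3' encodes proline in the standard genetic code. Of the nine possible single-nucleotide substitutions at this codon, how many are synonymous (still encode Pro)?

3

Position 1: none → 0 synonymous.
Position 2: none → 0 synonymous.
Position 3: CCT, CCA, CCG → 3 synonymous.
Total: 0 + 0 + 3 = 3.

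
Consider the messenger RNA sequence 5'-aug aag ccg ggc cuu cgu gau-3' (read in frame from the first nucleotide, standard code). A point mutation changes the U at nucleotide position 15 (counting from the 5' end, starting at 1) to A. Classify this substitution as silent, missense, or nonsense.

silent

Position 15 falls in codon 5: CUU → Leu.
After the substitution the codon is CUA → Leu.
Both encode Leu, so the change is synonymous.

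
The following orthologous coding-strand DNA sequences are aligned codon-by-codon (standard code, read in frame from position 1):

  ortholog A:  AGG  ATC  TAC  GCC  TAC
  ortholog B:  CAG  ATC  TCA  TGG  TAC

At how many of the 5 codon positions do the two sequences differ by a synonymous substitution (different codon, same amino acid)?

0

Codon 1: AGG Arg / CAG Gln — nonsynonymous.
Codon 2: ATC Ile / ATC Ile — identical.
Codon 3: TAC Tyr / TCA Ser — nonsynonymous.
Codon 4: GCC Ala / TGG Trp — nonsynonymous.
Codon 5: TAC Tyr / TAC Tyr — identical.
Synonymous differences: 0.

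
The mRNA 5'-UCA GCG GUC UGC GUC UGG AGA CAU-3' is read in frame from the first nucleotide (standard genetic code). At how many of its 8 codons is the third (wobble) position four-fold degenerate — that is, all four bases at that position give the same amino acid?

4

Codon 1 UCA (Ser): third position 4-fold.
Codon 2 GCG (Ala): third position 4-fold.
Codon 3 GUC (Val): third position 4-fold.
Codon 4 UGC (Cys): third position 2-fold.
Codon 5 GUC (Val): third position 4-fold.
Codon 6 UGG (Trp): third position 1-fold.
Codon 7 AGA (Arg): third position 2-fold.
Codon 8 CAU (His): third position 2-fold.
Four-fold degenerate third positions: 4.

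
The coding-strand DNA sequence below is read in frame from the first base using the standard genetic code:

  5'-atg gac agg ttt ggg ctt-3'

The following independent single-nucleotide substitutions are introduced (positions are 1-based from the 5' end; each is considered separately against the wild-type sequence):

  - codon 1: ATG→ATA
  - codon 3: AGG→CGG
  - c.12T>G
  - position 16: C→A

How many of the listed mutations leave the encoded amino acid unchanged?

1

Codon 1: ATG (Met) → ATA (Ile) — missense.
Codon 3: AGG (Arg) → CGG (Arg) — synonymous.
Codon 4: TTT (Phe) → TTG (Leu) — missense.
Codon 6: CTT (Leu) → ATT (Ile) — missense.
Synonymous: 1 of 4.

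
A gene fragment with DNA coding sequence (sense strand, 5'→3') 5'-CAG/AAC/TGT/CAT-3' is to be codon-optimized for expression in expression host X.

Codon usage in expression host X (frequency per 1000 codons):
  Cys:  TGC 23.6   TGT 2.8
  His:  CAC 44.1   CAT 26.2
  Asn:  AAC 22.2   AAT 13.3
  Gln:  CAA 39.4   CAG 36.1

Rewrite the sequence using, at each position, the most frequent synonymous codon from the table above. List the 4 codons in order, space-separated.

Codon 1 (Gln): best is CAA at 39.4.
Codon 2 (Asn): best is AAC at 22.2.
Codon 3 (Cys): best is TGC at 23.6.
Codon 4 (His): best is CAC at 44.1.

CAA AAC TGC CAC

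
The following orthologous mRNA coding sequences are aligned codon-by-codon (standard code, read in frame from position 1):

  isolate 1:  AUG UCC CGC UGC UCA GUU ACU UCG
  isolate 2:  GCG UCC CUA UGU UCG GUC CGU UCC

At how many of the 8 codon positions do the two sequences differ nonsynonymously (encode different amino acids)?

Codon 1: AUG Met / GCG Ala — nonsynonymous.
Codon 2: UCC Ser / UCC Ser — identical.
Codon 3: CGC Arg / CUA Leu — nonsynonymous.
Codon 4: UGC Cys / UGU Cys — synonymous.
Codon 5: UCA Ser / UCG Ser — synonymous.
Codon 6: GUU Val / GUC Val — synonymous.
Codon 7: ACU Thr / CGU Arg — nonsynonymous.
Codon 8: UCG Ser / UCC Ser — synonymous.
Nonsynonymous differences: 3.

3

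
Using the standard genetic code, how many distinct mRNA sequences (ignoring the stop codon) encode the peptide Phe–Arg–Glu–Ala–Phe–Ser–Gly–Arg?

27648

Phe: 2 codons.
Arg: 6 codons.
Glu: 2 codons.
Ala: 4 codons.
Phe: 2 codons.
Ser: 6 codons.
Gly: 4 codons.
Arg: 6 codons.
2 × 6 × 2 × 4 × 2 × 6 × 4 × 6 = 27648.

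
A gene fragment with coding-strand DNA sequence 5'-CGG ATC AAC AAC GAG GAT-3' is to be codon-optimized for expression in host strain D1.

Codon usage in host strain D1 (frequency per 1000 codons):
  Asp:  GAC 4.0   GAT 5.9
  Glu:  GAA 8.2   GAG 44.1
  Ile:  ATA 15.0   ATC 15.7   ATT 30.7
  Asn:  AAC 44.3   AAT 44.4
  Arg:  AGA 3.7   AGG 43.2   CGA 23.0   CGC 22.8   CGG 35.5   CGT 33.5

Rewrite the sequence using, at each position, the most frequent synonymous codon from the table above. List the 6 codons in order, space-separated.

AGG ATT AAT AAT GAG GAT

Codon 1 (Arg): best is AGG at 43.2.
Codon 2 (Ile): best is ATT at 30.7.
Codon 3 (Asn): best is AAT at 44.4.
Codon 4 (Asn): best is AAT at 44.4.
Codon 5 (Glu): best is GAG at 44.1.
Codon 6 (Asp): best is GAT at 5.9.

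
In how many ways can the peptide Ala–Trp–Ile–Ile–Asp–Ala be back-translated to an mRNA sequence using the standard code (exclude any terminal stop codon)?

288

Ala: 4 codons.
Trp: 1 codon.
Ile: 3 codons.
Ile: 3 codons.
Asp: 2 codons.
Ala: 4 codons.
4 × 1 × 3 × 3 × 2 × 4 = 288.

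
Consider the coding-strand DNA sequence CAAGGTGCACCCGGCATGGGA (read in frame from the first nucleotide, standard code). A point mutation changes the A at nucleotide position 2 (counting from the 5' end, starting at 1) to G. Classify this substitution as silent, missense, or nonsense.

Position 2 falls in codon 1: CAA → Gln.
After the substitution the codon is CGA → Arg.
Gln ≠ Arg, so this is a missense mutation.

missense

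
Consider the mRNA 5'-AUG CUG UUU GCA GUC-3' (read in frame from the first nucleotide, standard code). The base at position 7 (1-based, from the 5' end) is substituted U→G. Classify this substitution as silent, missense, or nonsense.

Position 7 falls in codon 3: UUU → Phe.
After the substitution the codon is GUU → Val.
Phe ≠ Val, so this is a missense mutation.

missense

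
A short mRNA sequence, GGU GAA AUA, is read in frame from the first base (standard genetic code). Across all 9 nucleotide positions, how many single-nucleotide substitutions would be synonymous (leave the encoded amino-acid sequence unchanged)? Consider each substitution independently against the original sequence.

Codon 1 (GGU, Gly): 3 synonymous substitutions.
Codon 2 (GAA, Glu): 1 synonymous substitution.
Codon 3 (AUA, Ile): 2 synonymous substitutions.
Total: 3 + 1 + 2 = 6.

6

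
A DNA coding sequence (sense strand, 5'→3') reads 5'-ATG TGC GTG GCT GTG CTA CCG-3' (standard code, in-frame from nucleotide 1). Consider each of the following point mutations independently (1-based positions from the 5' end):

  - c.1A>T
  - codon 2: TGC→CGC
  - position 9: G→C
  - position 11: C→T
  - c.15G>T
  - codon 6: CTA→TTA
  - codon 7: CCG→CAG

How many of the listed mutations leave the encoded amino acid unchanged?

Codon 1: ATG (Met) → TTG (Leu) — missense.
Codon 2: TGC (Cys) → CGC (Arg) — missense.
Codon 3: GTG (Val) → GTC (Val) — synonymous.
Codon 4: GCT (Ala) → GTT (Val) — missense.
Codon 5: GTG (Val) → GTT (Val) — synonymous.
Codon 6: CTA (Leu) → TTA (Leu) — synonymous.
Codon 7: CCG (Pro) → CAG (Gln) — missense.
Synonymous: 3 of 7.

3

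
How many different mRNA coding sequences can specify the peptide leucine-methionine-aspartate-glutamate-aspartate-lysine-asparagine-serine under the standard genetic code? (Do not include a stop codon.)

1152

Leu: 6 codons.
Met: 1 codon.
Asp: 2 codons.
Glu: 2 codons.
Asp: 2 codons.
Lys: 2 codons.
Asn: 2 codons.
Ser: 6 codons.
6 × 1 × 2 × 2 × 2 × 2 × 2 × 6 = 1152.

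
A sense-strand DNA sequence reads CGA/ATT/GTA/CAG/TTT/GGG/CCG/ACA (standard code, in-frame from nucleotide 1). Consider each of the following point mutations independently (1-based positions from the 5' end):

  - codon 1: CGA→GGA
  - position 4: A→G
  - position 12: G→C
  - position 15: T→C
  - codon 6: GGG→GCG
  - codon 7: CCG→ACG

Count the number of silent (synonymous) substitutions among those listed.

1

Codon 1: CGA (Arg) → GGA (Gly) — missense.
Codon 2: ATT (Ile) → GTT (Val) — missense.
Codon 4: CAG (Gln) → CAC (His) — missense.
Codon 5: TTT (Phe) → TTC (Phe) — synonymous.
Codon 6: GGG (Gly) → GCG (Ala) — missense.
Codon 7: CCG (Pro) → ACG (Thr) — missense.
Synonymous: 1 of 6.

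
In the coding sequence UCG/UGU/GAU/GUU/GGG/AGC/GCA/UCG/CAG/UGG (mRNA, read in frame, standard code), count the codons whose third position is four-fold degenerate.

Codon 1 UCG (Ser): third position 4-fold.
Codon 2 UGU (Cys): third position 2-fold.
Codon 3 GAU (Asp): third position 2-fold.
Codon 4 GUU (Val): third position 4-fold.
Codon 5 GGG (Gly): third position 4-fold.
Codon 6 AGC (Ser): third position 2-fold.
Codon 7 GCA (Ala): third position 4-fold.
Codon 8 UCG (Ser): third position 4-fold.
Codon 9 CAG (Gln): third position 2-fold.
Codon 10 UGG (Trp): third position 1-fold.
Four-fold degenerate third positions: 5.

5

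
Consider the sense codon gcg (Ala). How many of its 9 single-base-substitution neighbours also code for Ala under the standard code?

3

Position 1: none → 0 synonymous.
Position 2: none → 0 synonymous.
Position 3: GCU, GCC, GCA → 3 synonymous.
Total: 0 + 0 + 3 = 3.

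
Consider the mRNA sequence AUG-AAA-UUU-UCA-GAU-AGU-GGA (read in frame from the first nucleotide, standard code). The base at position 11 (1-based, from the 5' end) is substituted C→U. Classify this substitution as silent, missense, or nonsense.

missense

Position 11 falls in codon 4: UCA → Ser.
After the substitution the codon is UUA → Leu.
Ser ≠ Leu, so this is a missense mutation.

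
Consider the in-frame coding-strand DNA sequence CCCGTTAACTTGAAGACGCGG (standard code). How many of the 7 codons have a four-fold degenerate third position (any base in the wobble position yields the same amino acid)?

Codon 1 CCC (Pro): third position 4-fold.
Codon 2 GTT (Val): third position 4-fold.
Codon 3 AAC (Asn): third position 2-fold.
Codon 4 TTG (Leu): third position 2-fold.
Codon 5 AAG (Lys): third position 2-fold.
Codon 6 ACG (Thr): third position 4-fold.
Codon 7 CGG (Arg): third position 4-fold.
Four-fold degenerate third positions: 4.

4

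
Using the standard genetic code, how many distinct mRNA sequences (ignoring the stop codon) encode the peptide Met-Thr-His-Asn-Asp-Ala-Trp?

Met: 1 codon.
Thr: 4 codons.
His: 2 codons.
Asn: 2 codons.
Asp: 2 codons.
Ala: 4 codons.
Trp: 1 codon.
1 × 4 × 2 × 2 × 2 × 4 × 1 = 128.

128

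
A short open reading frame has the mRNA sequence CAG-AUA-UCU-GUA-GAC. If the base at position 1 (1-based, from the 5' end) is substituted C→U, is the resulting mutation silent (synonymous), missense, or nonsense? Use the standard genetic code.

Position 1 falls in codon 1: CAG → Gln.
After the substitution the codon is UAG → Stop.
The new codon is a stop codon, so this is a nonsense mutation.

nonsense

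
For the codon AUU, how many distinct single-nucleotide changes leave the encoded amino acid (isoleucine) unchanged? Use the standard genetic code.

2

Position 1: none → 0 synonymous.
Position 2: none → 0 synonymous.
Position 3: AUC, AUA → 2 synonymous.
Total: 0 + 0 + 2 = 2.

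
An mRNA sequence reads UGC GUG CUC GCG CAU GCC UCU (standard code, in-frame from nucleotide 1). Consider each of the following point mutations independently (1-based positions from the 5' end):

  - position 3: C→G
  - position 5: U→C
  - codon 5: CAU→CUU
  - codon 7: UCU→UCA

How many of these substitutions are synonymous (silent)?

1

Codon 1: UGC (Cys) → UGG (Trp) — missense.
Codon 2: GUG (Val) → GCG (Ala) — missense.
Codon 5: CAU (His) → CUU (Leu) — missense.
Codon 7: UCU (Ser) → UCA (Ser) — synonymous.
Synonymous: 1 of 4.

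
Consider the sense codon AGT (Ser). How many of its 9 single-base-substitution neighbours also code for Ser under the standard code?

1

Position 1: none → 0 synonymous.
Position 2: none → 0 synonymous.
Position 3: AGC → 1 synonymous.
Total: 0 + 0 + 1 = 1.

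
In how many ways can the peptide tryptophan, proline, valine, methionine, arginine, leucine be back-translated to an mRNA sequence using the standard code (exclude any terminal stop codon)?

576

Trp: 1 codon.
Pro: 4 codons.
Val: 4 codons.
Met: 1 codon.
Arg: 6 codons.
Leu: 6 codons.
1 × 4 × 4 × 1 × 6 × 6 = 576.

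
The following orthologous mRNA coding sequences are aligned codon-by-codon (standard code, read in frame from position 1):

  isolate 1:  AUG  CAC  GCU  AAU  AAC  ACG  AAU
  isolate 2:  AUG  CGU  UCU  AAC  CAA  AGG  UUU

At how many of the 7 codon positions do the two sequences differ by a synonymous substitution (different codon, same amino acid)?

1

Codon 1: AUG Met / AUG Met — identical.
Codon 2: CAC His / CGU Arg — nonsynonymous.
Codon 3: GCU Ala / UCU Ser — nonsynonymous.
Codon 4: AAU Asn / AAC Asn — synonymous.
Codon 5: AAC Asn / CAA Gln — nonsynonymous.
Codon 6: ACG Thr / AGG Arg — nonsynonymous.
Codon 7: AAU Asn / UUU Phe — nonsynonymous.
Synonymous differences: 1.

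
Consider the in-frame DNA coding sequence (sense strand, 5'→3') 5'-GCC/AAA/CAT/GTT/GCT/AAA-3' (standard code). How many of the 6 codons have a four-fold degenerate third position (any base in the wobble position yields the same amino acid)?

3

Codon 1 GCC (Ala): third position 4-fold.
Codon 2 AAA (Lys): third position 2-fold.
Codon 3 CAT (His): third position 2-fold.
Codon 4 GTT (Val): third position 4-fold.
Codon 5 GCT (Ala): third position 4-fold.
Codon 6 AAA (Lys): third position 2-fold.
Four-fold degenerate third positions: 3.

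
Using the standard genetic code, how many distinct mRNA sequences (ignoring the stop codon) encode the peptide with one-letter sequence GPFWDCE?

256

Gly: 4 codons.
Pro: 4 codons.
Phe: 2 codons.
Trp: 1 codon.
Asp: 2 codons.
Cys: 2 codons.
Glu: 2 codons.
4 × 4 × 2 × 1 × 2 × 2 × 2 = 256.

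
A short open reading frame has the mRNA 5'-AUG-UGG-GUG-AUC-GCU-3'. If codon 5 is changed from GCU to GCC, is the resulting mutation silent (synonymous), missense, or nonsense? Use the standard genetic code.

Position 15 falls in codon 5: GCU → Ala.
After the substitution the codon is GCC → Ala.
Both encode Ala, so the change is synonymous.

silent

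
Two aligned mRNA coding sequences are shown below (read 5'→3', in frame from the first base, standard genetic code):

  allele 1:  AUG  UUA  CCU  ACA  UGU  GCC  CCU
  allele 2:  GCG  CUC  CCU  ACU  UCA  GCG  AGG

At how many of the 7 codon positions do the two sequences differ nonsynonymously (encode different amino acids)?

3

Codon 1: AUG Met / GCG Ala — nonsynonymous.
Codon 2: UUA Leu / CUC Leu — synonymous.
Codon 3: CCU Pro / CCU Pro — identical.
Codon 4: ACA Thr / ACU Thr — synonymous.
Codon 5: UGU Cys / UCA Ser — nonsynonymous.
Codon 6: GCC Ala / GCG Ala — synonymous.
Codon 7: CCU Pro / AGG Arg — nonsynonymous.
Nonsynonymous differences: 3.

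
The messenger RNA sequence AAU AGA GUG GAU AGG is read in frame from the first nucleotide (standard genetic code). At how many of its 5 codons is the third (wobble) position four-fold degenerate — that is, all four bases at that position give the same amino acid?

1

Codon 1 AAU (Asn): third position 2-fold.
Codon 2 AGA (Arg): third position 2-fold.
Codon 3 GUG (Val): third position 4-fold.
Codon 4 GAU (Asp): third position 2-fold.
Codon 5 AGG (Arg): third position 2-fold.
Four-fold degenerate third positions: 1.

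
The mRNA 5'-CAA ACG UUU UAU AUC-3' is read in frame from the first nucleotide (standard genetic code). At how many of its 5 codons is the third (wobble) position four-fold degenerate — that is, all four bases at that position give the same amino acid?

Codon 1 CAA (Gln): third position 2-fold.
Codon 2 ACG (Thr): third position 4-fold.
Codon 3 UUU (Phe): third position 2-fold.
Codon 4 UAU (Tyr): third position 2-fold.
Codon 5 AUC (Ile): third position 3-fold.
Four-fold degenerate third positions: 1.

1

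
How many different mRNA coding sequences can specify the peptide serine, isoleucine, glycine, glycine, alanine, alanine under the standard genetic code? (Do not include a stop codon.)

4608

Ser: 6 codons.
Ile: 3 codons.
Gly: 4 codons.
Gly: 4 codons.
Ala: 4 codons.
Ala: 4 codons.
6 × 3 × 4 × 4 × 4 × 4 = 4608.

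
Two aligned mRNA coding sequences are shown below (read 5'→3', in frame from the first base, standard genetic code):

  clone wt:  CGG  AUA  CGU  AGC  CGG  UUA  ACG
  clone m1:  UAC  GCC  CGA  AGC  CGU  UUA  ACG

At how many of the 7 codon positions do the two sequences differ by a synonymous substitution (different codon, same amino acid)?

Codon 1: CGG Arg / UAC Tyr — nonsynonymous.
Codon 2: AUA Ile / GCC Ala — nonsynonymous.
Codon 3: CGU Arg / CGA Arg — synonymous.
Codon 4: AGC Ser / AGC Ser — identical.
Codon 5: CGG Arg / CGU Arg — synonymous.
Codon 6: UUA Leu / UUA Leu — identical.
Codon 7: ACG Thr / ACG Thr — identical.
Synonymous differences: 2.

2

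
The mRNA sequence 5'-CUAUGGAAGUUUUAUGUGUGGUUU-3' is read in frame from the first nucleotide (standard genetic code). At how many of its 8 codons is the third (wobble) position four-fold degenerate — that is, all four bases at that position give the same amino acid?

2

Codon 1 CUA (Leu): third position 4-fold.
Codon 2 UGG (Trp): third position 1-fold.
Codon 3 AAG (Lys): third position 2-fold.
Codon 4 UUU (Phe): third position 2-fold.
Codon 5 UAU (Tyr): third position 2-fold.
Codon 6 GUG (Val): third position 4-fold.
Codon 7 UGG (Trp): third position 1-fold.
Codon 8 UUU (Phe): third position 2-fold.
Four-fold degenerate third positions: 2.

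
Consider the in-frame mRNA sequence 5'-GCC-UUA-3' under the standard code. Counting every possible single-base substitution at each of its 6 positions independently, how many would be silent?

Codon 1 (GCC, Ala): 3 synonymous substitutions.
Codon 2 (UUA, Leu): 2 synonymous substitutions.
Total: 3 + 2 = 5.

5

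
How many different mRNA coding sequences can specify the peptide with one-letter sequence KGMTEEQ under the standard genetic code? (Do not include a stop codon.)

256

Lys: 2 codons.
Gly: 4 codons.
Met: 1 codon.
Thr: 4 codons.
Glu: 2 codons.
Glu: 2 codons.
Gln: 2 codons.
2 × 4 × 1 × 4 × 2 × 2 × 2 = 256.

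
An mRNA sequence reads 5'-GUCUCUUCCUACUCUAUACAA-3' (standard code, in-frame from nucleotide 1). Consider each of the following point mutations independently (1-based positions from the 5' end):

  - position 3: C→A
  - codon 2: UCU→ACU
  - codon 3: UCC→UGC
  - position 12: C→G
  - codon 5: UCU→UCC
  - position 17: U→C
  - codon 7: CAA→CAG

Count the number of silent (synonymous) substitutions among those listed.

3

Codon 1: GUC (Val) → GUA (Val) — synonymous.
Codon 2: UCU (Ser) → ACU (Thr) — missense.
Codon 3: UCC (Ser) → UGC (Cys) — missense.
Codon 4: UAC (Tyr) → UAG (Stop) — nonsense.
Codon 5: UCU (Ser) → UCC (Ser) — synonymous.
Codon 6: AUA (Ile) → ACA (Thr) — missense.
Codon 7: CAA (Gln) → CAG (Gln) — synonymous.
Synonymous: 3 of 7.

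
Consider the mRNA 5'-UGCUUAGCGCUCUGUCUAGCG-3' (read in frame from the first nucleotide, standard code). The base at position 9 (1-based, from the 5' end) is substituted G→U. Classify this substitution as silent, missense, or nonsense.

silent

Position 9 falls in codon 3: GCG → Ala.
After the substitution the codon is GCU → Ala.
Both encode Ala, so the change is synonymous.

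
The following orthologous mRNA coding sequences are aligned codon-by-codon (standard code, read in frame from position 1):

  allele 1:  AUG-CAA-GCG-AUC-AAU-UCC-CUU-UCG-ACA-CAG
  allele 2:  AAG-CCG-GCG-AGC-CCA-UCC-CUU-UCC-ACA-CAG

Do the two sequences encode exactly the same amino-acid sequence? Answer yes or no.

no

Codon 1: AUG Met / AAG Lys — nonsynonymous.
Codon 2: CAA Gln / CCG Pro — nonsynonymous.
Codon 3: GCG Ala / GCG Ala — identical.
Codon 4: AUC Ile / AGC Ser — nonsynonymous.
Codon 5: AAU Asn / CCA Pro — nonsynonymous.
Codon 6: UCC Ser / UCC Ser — identical.
Codon 7: CUU Leu / CUU Leu — identical.
Codon 8: UCG Ser / UCC Ser — synonymous.
Codon 9: ACA Thr / ACA Thr — identical.
Codon 10: CAG Gln / CAG Gln — identical.
Nonsynonymous differences: 4 → different protein.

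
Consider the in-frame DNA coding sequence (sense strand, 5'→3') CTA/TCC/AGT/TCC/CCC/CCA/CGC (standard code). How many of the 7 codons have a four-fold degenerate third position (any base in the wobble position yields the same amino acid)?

6

Codon 1 CTA (Leu): third position 4-fold.
Codon 2 TCC (Ser): third position 4-fold.
Codon 3 AGT (Ser): third position 2-fold.
Codon 4 TCC (Ser): third position 4-fold.
Codon 5 CCC (Pro): third position 4-fold.
Codon 6 CCA (Pro): third position 4-fold.
Codon 7 CGC (Arg): third position 4-fold.
Four-fold degenerate third positions: 6.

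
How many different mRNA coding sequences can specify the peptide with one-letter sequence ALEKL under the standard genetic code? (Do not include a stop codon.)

Ala: 4 codons.
Leu: 6 codons.
Glu: 2 codons.
Lys: 2 codons.
Leu: 6 codons.
4 × 6 × 2 × 2 × 6 = 576.

576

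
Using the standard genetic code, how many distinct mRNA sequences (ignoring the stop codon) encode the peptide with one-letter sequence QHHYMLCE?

384

Gln: 2 codons.
His: 2 codons.
His: 2 codons.
Tyr: 2 codons.
Met: 1 codon.
Leu: 6 codons.
Cys: 2 codons.
Glu: 2 codons.
2 × 2 × 2 × 2 × 1 × 6 × 2 × 2 = 384.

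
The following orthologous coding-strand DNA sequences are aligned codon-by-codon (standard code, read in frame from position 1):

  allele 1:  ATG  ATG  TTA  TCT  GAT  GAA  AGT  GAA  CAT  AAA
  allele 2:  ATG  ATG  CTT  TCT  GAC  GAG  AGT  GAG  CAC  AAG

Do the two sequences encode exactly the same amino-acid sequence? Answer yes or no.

Codon 1: ATG Met / ATG Met — identical.
Codon 2: ATG Met / ATG Met — identical.
Codon 3: TTA Leu / CTT Leu — synonymous.
Codon 4: TCT Ser / TCT Ser — identical.
Codon 5: GAT Asp / GAC Asp — synonymous.
Codon 6: GAA Glu / GAG Glu — synonymous.
Codon 7: AGT Ser / AGT Ser — identical.
Codon 8: GAA Glu / GAG Glu — synonymous.
Codon 9: CAT His / CAC His — synonymous.
Codon 10: AAA Lys / AAG Lys — synonymous.
Nonsynonymous differences: 0 → same protein.

yes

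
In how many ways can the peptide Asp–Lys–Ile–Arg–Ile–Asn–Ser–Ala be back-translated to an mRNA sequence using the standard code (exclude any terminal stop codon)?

Asp: 2 codons.
Lys: 2 codons.
Ile: 3 codons.
Arg: 6 codons.
Ile: 3 codons.
Asn: 2 codons.
Ser: 6 codons.
Ala: 4 codons.
2 × 2 × 3 × 6 × 3 × 2 × 6 × 4 = 10368.

10368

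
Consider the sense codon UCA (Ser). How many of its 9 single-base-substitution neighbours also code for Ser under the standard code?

Position 1: none → 0 synonymous.
Position 2: none → 0 synonymous.
Position 3: UCU, UCC, UCG → 3 synonymous.
Total: 0 + 0 + 3 = 3.

3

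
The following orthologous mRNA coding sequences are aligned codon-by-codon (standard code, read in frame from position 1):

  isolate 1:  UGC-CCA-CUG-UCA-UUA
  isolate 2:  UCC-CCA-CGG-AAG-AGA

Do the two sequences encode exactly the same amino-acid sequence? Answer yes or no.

Codon 1: UGC Cys / UCC Ser — nonsynonymous.
Codon 2: CCA Pro / CCA Pro — identical.
Codon 3: CUG Leu / CGG Arg — nonsynonymous.
Codon 4: UCA Ser / AAG Lys — nonsynonymous.
Codon 5: UUA Leu / AGA Arg — nonsynonymous.
Nonsynonymous differences: 4 → different protein.

no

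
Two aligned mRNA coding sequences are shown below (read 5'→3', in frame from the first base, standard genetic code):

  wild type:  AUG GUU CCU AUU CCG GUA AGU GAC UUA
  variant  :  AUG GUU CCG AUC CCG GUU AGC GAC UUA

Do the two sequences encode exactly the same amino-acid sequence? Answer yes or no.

Codon 1: AUG Met / AUG Met — identical.
Codon 2: GUU Val / GUU Val — identical.
Codon 3: CCU Pro / CCG Pro — synonymous.
Codon 4: AUU Ile / AUC Ile — synonymous.
Codon 5: CCG Pro / CCG Pro — identical.
Codon 6: GUA Val / GUU Val — synonymous.
Codon 7: AGU Ser / AGC Ser — synonymous.
Codon 8: GAC Asp / GAC Asp — identical.
Codon 9: UUA Leu / UUA Leu — identical.
Nonsynonymous differences: 0 → same protein.

yes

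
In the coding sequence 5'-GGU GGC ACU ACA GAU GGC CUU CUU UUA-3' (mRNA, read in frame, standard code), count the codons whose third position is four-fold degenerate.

7

Codon 1 GGU (Gly): third position 4-fold.
Codon 2 GGC (Gly): third position 4-fold.
Codon 3 ACU (Thr): third position 4-fold.
Codon 4 ACA (Thr): third position 4-fold.
Codon 5 GAU (Asp): third position 2-fold.
Codon 6 GGC (Gly): third position 4-fold.
Codon 7 CUU (Leu): third position 4-fold.
Codon 8 CUU (Leu): third position 4-fold.
Codon 9 UUA (Leu): third position 2-fold.
Four-fold degenerate third positions: 7.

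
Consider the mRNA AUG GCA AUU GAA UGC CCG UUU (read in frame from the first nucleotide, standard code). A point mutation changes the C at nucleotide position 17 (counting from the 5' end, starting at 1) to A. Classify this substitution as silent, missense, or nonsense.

missense

Position 17 falls in codon 6: CCG → Pro.
After the substitution the codon is CAG → Gln.
Pro ≠ Gln, so this is a missense mutation.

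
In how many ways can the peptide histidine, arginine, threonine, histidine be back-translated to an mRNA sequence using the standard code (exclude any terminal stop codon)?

His: 2 codons.
Arg: 6 codons.
Thr: 4 codons.
His: 2 codons.
2 × 6 × 4 × 2 = 96.

96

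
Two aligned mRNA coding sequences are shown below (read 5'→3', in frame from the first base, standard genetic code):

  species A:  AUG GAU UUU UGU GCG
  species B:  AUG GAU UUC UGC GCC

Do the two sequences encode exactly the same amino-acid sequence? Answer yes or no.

Codon 1: AUG Met / AUG Met — identical.
Codon 2: GAU Asp / GAU Asp — identical.
Codon 3: UUU Phe / UUC Phe — synonymous.
Codon 4: UGU Cys / UGC Cys — synonymous.
Codon 5: GCG Ala / GCC Ala — synonymous.
Nonsynonymous differences: 0 → same protein.

yes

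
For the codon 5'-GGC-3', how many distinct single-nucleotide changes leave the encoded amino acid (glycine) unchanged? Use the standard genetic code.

3

Position 1: none → 0 synonymous.
Position 2: none → 0 synonymous.
Position 3: GGU, GGA, GGG → 3 synonymous.
Total: 0 + 0 + 3 = 3.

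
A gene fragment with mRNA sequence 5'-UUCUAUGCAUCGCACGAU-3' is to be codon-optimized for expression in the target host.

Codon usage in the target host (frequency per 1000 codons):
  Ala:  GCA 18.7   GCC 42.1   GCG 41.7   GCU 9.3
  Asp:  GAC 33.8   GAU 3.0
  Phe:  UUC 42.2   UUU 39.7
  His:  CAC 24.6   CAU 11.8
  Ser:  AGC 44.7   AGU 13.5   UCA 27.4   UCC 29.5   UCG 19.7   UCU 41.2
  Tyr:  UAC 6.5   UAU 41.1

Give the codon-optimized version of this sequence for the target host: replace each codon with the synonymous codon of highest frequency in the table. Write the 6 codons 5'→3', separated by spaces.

UUC UAU GCC AGC CAC GAC

Codon 1 (Phe): best is UUC at 42.2.
Codon 2 (Tyr): best is UAU at 41.1.
Codon 3 (Ala): best is GCC at 42.1.
Codon 4 (Ser): best is AGC at 44.7.
Codon 5 (His): best is CAC at 24.6.
Codon 6 (Asp): best is GAC at 33.8.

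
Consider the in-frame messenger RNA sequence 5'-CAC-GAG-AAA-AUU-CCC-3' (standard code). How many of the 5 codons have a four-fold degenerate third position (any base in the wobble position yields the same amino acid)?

1

Codon 1 CAC (His): third position 2-fold.
Codon 2 GAG (Glu): third position 2-fold.
Codon 3 AAA (Lys): third position 2-fold.
Codon 4 AUU (Ile): third position 3-fold.
Codon 5 CCC (Pro): third position 4-fold.
Four-fold degenerate third positions: 1.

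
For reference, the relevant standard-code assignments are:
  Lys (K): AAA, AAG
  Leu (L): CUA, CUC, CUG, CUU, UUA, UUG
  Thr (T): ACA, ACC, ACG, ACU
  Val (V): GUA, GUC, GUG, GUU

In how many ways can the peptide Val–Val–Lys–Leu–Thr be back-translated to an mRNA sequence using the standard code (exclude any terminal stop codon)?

Val: 4 codons.
Val: 4 codons.
Lys: 2 codons.
Leu: 6 codons.
Thr: 4 codons.
4 × 4 × 2 × 6 × 4 = 768.

768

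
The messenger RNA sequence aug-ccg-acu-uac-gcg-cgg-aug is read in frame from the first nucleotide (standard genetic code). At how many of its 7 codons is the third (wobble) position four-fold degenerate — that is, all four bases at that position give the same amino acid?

4

Codon 1 AUG (Met): third position 1-fold.
Codon 2 CCG (Pro): third position 4-fold.
Codon 3 ACU (Thr): third position 4-fold.
Codon 4 UAC (Tyr): third position 2-fold.
Codon 5 GCG (Ala): third position 4-fold.
Codon 6 CGG (Arg): third position 4-fold.
Codon 7 AUG (Met): third position 1-fold.
Four-fold degenerate third positions: 4.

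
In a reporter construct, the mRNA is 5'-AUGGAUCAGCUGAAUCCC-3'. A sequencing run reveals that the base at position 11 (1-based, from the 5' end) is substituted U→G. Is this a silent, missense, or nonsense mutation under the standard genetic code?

Position 11 falls in codon 4: CUG → Leu.
After the substitution the codon is CGG → Arg.
Leu ≠ Arg, so this is a missense mutation.

missense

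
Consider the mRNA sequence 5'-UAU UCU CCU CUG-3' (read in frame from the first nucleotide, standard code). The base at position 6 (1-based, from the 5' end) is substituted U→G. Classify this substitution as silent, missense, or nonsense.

Position 6 falls in codon 2: UCU → Ser.
After the substitution the codon is UCG → Ser.
Both encode Ser, so the change is synonymous.

silent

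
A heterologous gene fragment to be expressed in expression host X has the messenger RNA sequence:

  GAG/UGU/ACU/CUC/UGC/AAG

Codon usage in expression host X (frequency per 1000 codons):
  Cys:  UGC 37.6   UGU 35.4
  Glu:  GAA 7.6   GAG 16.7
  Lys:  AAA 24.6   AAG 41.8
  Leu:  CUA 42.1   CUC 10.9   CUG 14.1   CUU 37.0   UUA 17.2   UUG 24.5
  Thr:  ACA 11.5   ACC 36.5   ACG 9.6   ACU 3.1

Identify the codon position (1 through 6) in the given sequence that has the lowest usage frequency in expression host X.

3

Codon 1 GAG (Glu): 16.7 per 1000.
Codon 2 UGU (Cys): 35.4 per 1000.
Codon 3 ACU (Thr): 3.1 per 1000.
Codon 4 CUC (Leu): 10.9 per 1000.
Codon 5 UGC (Cys): 37.6 per 1000.
Codon 6 AAG (Lys): 41.8 per 1000.
Lowest frequency is 3.1 at codon 3.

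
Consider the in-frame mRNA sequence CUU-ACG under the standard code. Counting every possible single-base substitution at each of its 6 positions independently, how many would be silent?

Codon 1 (CUU, Leu): 3 synonymous substitutions.
Codon 2 (ACG, Thr): 3 synonymous substitutions.
Total: 3 + 3 = 6.

6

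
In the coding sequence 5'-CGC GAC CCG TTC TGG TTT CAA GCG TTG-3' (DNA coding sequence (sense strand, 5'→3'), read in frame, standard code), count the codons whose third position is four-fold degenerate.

Codon 1 CGC (Arg): third position 4-fold.
Codon 2 GAC (Asp): third position 2-fold.
Codon 3 CCG (Pro): third position 4-fold.
Codon 4 TTC (Phe): third position 2-fold.
Codon 5 TGG (Trp): third position 1-fold.
Codon 6 TTT (Phe): third position 2-fold.
Codon 7 CAA (Gln): third position 2-fold.
Codon 8 GCG (Ala): third position 4-fold.
Codon 9 TTG (Leu): third position 2-fold.
Four-fold degenerate third positions: 3.

3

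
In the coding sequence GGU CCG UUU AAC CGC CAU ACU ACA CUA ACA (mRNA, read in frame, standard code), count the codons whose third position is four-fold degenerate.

7

Codon 1 GGU (Gly): third position 4-fold.
Codon 2 CCG (Pro): third position 4-fold.
Codon 3 UUU (Phe): third position 2-fold.
Codon 4 AAC (Asn): third position 2-fold.
Codon 5 CGC (Arg): third position 4-fold.
Codon 6 CAU (His): third position 2-fold.
Codon 7 ACU (Thr): third position 4-fold.
Codon 8 ACA (Thr): third position 4-fold.
Codon 9 CUA (Leu): third position 4-fold.
Codon 10 ACA (Thr): third position 4-fold.
Four-fold degenerate third positions: 7.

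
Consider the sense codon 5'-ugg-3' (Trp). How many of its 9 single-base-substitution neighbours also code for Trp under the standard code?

0

Position 1: none → 0 synonymous.
Position 2: none → 0 synonymous.
Position 3: none → 0 synonymous.
Total: 0 + 0 + 0 = 0.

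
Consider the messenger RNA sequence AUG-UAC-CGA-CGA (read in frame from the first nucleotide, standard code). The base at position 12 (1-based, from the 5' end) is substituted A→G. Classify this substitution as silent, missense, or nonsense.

Position 12 falls in codon 4: CGA → Arg.
After the substitution the codon is CGG → Arg.
Both encode Arg, so the change is synonymous.

silent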